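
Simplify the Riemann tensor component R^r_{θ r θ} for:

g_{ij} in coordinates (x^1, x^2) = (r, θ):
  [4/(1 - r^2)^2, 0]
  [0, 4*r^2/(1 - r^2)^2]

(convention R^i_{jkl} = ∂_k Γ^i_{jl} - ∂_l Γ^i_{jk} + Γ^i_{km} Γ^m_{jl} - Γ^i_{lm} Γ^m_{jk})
Non-zero Christoffel symbols (Γ^k_{ij} = Γ^k_{ji}):
Γ^r_{r r} = 2*r/(1 - r^2)
Γ^r_{θ θ} = (r^3 + r)/(r^2 - 1)
Γ^θ_{r θ} = (-r^2 - 1)/(r^3 - r)
R^r_{θ r θ} = ∂_r Γ^r_{θ θ} - ∂_θ Γ^r_{θ r} + Γ^r_{r m} Γ^m_{θ θ} - Γ^r_{θ m} Γ^m_{θ r}
  = ((r^4 - 4*r^2 - 1)/(r^2 - 1)^2) - (0) + (-2*r^2*(r^2 + 1)/(r^2 - 1)^2) - (-(r^2 + 1)^2/(r^2 - 1)^2) = -4*r^2/(r^2 - 1)^2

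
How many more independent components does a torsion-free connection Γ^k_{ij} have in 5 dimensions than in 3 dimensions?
Independent components in n dimensions: n × n(n+1)/2 = n^2(n+1)/2.
5D: 5 × 15 = 75
3D: 3 × 6 = 18
Difference = 75 - 18 = 57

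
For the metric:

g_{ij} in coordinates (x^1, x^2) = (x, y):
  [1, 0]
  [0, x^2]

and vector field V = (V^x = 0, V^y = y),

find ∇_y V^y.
Non-zero Christoffel symbols:
Γ^x_{y y} = -x
Γ^y_{x y} = 1/x
∇_y V^y = ∂_y V^y + Γ^y_{y j} V^j
  = (1) + (1/x)(0) + (0)(y)
  = 1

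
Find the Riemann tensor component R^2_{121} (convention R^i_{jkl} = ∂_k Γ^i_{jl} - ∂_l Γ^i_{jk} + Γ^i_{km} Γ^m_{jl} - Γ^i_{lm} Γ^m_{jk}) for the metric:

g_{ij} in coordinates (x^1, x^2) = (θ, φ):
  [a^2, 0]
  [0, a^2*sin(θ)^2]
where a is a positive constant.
Non-zero Christoffel symbols (Γ^k_{ij} = Γ^k_{ji}):
Γ^θ_{φ φ} = -sin(2*θ)/2
Γ^φ_{θ φ} = 1/tan(θ)
R^φ_{θ φ θ} = ∂_φ Γ^φ_{θ θ} - ∂_θ Γ^φ_{θ φ} + Γ^φ_{φ m} Γ^m_{θ θ} - Γ^φ_{θ m} Γ^m_{θ φ}
  = (0) - (-1/sin(θ)^2) + (0) - (1/tan(θ)^2) = 1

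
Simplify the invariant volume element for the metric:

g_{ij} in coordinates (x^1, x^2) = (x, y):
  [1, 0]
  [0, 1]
det(g) = 1
√|det(g)| = 1
Volume element: dV = 1 dx dy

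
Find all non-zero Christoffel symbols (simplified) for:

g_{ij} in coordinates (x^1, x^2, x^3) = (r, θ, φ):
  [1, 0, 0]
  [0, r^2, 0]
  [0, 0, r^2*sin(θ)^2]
Using Γ^k_{ij} = (1/2) g^{km} (∂_i g_{mj} + ∂_j g_{mi} - ∂_m g_{ij}); the metric is diagonal, so only the m = k term contributes.
Non-zero symbols (using the symmetry Γ^k_{ij} = Γ^k_{ji}):
Γ^r_{θ θ} = (1/2) g^{rr} (∂_θ g_{rθ} + ∂_θ g_{rθ} - ∂_r g_{θθ}) = (1/2)(1)((0) + (0) - (2*r)) = -r
Γ^r_{φ φ} = (1/2) g^{rr} (∂_φ g_{rφ} + ∂_φ g_{rφ} - ∂_r g_{φφ}) = (1/2)(1)((0) + (0) - (2*r*sin(θ)^2)) = -r*sin(θ)^2
Γ^θ_{r θ} = (1/2) g^{θθ} (∂_r g_{θθ} + ∂_θ g_{θr} - ∂_θ g_{rθ}) = (1/2)(1/r^2)((2*r) + (0) - (0)) = 1/r
Γ^θ_{φ φ} = (1/2) g^{θθ} (∂_φ g_{θφ} + ∂_φ g_{θφ} - ∂_θ g_{φφ}) = (1/2)(1/r^2)((0) + (0) - (r^2*sin(2*θ))) = -sin(2*θ)/2
Γ^φ_{r φ} = (1/2) g^{φφ} (∂_r g_{φφ} + ∂_φ g_{φr} - ∂_φ g_{rφ}) = (1/2)(1/(r^2*sin(θ)^2))((2*r*sin(θ)^2) + (0) - (0)) = 1/r
Γ^φ_{θ φ} = (1/2) g^{φφ} (∂_θ g_{φφ} + ∂_φ g_{φθ} - ∂_φ g_{θφ}) = (1/2)(1/(r^2*sin(θ)^2))((r^2*sin(2*θ)) + (0) - (0)) = 1/tan(θ)
All other Christoffel symbols are zero.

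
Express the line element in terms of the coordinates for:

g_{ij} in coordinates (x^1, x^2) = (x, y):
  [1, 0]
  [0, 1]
ds^2 = g_{ij} dx^i dx^j; only the non-zero components contribute.
ds^2 = dx^2 + dy^2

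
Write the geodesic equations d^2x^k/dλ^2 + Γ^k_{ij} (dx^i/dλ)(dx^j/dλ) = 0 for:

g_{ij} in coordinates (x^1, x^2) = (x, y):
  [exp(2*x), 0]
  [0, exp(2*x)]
Geodesic equation: d^2x^k/dλ^2 + Γ^k_{ij} (dx^i/dλ)(dx^j/dλ) = 0.
Non-zero Christoffel symbols:
Γ^x_{x x} = 1
Γ^x_{y y} = -1
Γ^y_{x y} = 1
Substituting (the symmetric pair Γ^k_{ij}, Γ^k_{ji} combines into a factor 2):
d^2x/dλ^2 + (dx/dλ)^2 - (dy/dλ)^2 = 0
d^2y/dλ^2 + 2 (dx/dλ)(dy/dλ) = 0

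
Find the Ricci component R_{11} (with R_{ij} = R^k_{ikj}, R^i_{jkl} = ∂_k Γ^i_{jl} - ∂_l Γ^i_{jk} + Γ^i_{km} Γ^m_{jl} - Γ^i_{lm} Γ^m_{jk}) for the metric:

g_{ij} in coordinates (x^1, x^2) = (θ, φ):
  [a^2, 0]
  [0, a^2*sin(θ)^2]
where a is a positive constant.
Non-zero Christoffel symbols (Γ^k_{ij} = Γ^k_{ji}):
Γ^θ_{φ φ} = -sin(2*θ)/2
Γ^φ_{θ φ} = 1/tan(θ)
R^θ_{θ θ θ} = 0 (a repeated index in an antisymmetric pair)
R^φ_{θ φ θ} = ∂_φ Γ^φ_{θ θ} - ∂_θ Γ^φ_{θ φ} + Γ^φ_{φ m} Γ^m_{θ θ} - Γ^φ_{θ m} Γ^m_{θ φ}
  = (0) - (-1/sin(θ)^2) + (0) - (1/tan(θ)^2) = 1
R_{θθ} = R^θ_{θ θ θ} + R^φ_{θ φ θ} = (0) + (1) = 1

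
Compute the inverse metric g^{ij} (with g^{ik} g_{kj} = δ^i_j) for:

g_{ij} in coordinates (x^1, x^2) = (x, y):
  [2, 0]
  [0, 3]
The metric is diagonal, so g^{ij} is diagonal with entries 1/g_{ii}: diag(1/2, 1/3).
g^{ij}:
  [1/2, 0]
  [0, 1/3]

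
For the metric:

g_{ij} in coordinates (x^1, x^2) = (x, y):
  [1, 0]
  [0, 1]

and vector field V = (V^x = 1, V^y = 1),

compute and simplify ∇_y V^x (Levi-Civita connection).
All Christoffel symbols are zero.
∇_y V^x = ∂_y V^x + Γ^x_{y j} V^j
  = (0) + (0)(1) + (0)(1)
  = 0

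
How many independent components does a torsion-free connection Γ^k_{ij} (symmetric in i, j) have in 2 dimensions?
Γ^k_{ij} has n choices for the upper index and n(n+1)/2 independent symmetric lower index pairs.
Total = 2 × 2×3/2 = 2 × 3 = 6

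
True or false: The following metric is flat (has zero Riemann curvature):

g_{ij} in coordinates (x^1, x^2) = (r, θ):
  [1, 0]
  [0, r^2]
Non-zero Christoffel symbols:
Γ^r_{θ θ} = -r
Γ^θ_{r θ} = 1/r
Ricci tensor: R_{rr} = 0, R_{rθ} = 0, R_{θθ} = 0
All R_{ij} vanish; in 2 dimensions the Riemann tensor is fully determined by the Ricci tensor, so R^i_{jkl} = 0: the metric is flat (curvilinear coordinates on flat space).
True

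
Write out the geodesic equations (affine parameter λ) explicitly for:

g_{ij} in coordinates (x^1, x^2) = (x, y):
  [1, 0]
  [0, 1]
Geodesic equation: d^2x^k/dλ^2 + Γ^k_{ij} (dx^i/dλ)(dx^j/dλ) = 0.
All Christoffel symbols vanish, so the geodesics are straight lines:
d^2x/dλ^2 = 0
d^2y/dλ^2 = 0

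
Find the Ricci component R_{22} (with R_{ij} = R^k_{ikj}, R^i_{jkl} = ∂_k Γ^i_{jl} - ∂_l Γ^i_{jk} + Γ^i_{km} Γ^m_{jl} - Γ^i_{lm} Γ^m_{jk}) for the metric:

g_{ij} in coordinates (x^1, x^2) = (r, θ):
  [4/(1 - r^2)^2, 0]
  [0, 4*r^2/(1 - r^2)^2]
Non-zero Christoffel symbols (Γ^k_{ij} = Γ^k_{ji}):
Γ^r_{r r} = 2*r/(1 - r^2)
Γ^r_{θ θ} = (r^3 + r)/(r^2 - 1)
Γ^θ_{r θ} = (-r^2 - 1)/(r^3 - r)
R^r_{θ r θ} = ∂_r Γ^r_{θ θ} - ∂_θ Γ^r_{θ r} + Γ^r_{r m} Γ^m_{θ θ} - Γ^r_{θ m} Γ^m_{θ r}
  = ((r^4 - 4*r^2 - 1)/(r^2 - 1)^2) - (0) + (-2*r^2*(r^2 + 1)/(r^2 - 1)^2) - (-(r^2 + 1)^2/(r^2 - 1)^2) = -4*r^2/(r^2 - 1)^2
R^θ_{θ θ θ} = 0 (a repeated index in an antisymmetric pair)
R_{θθ} = R^r_{θ r θ} + R^θ_{θ θ θ} = (-4*r^2/(r^2 - 1)^2) + (0) = -4*r^2/(r^2 - 1)^2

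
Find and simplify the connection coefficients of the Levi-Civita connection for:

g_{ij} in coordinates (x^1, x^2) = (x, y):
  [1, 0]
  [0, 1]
Using Γ^k_{ij} = (1/2) g^{km} (∂_i g_{mj} + ∂_j g_{mi} - ∂_m g_{ij}); the metric is diagonal, so only the m = k term contributes.
Every metric component is constant, so all ∂_m g_{ij} = 0 and every Christoffel symbol vanishes.
All Christoffel symbols are zero.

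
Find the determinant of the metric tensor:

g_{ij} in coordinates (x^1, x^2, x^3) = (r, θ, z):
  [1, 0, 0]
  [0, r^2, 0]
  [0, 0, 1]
Diagonal metric: det(g) = g_{11}·g_{22}·g_{33}
= (1)·(r^2)·(1)
det(g) = r^2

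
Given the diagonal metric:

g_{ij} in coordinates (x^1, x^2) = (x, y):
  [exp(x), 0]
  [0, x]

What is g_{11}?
With x^1 = x, x^2 = y, g_{11} = g_{xx} is the row-1, column-1 entry of the matrix.
g_{11} = exp(x)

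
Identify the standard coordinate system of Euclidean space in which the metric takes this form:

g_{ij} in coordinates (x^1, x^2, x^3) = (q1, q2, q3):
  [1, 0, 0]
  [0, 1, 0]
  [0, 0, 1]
All components are constant and the metric is the identity, i.e. orthonormal rectilinear coordinates.
Cartesian (3D) coordinates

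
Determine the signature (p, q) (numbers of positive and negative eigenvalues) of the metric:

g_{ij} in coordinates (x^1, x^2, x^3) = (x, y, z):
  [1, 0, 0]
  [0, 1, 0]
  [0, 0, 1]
The metric is diagonal, so its eigenvalues are the diagonal entries: 1, 1, 1 (at a generic point, where coordinate-dependent entries are positive).
3 positive, 0 negative.
(3, 0) - Riemannian (positive definite)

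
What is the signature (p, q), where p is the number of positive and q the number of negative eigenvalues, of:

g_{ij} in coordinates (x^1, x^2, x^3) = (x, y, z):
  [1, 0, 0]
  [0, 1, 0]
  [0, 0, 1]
The metric is diagonal, so its eigenvalues are the diagonal entries: 1, 1, 1 (at a generic point, where coordinate-dependent entries are positive).
3 positive, 0 negative.
(3, 0) - Riemannian (positive definite)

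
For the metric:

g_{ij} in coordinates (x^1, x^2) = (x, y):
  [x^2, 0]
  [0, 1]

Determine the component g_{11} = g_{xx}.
With x^1 = x, x^2 = y, g_{11} = g_{xx} is the row-1, column-1 entry of the matrix.
g_{11} = x^2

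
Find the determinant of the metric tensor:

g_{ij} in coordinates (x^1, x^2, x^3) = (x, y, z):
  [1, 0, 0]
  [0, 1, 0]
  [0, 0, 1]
Diagonal metric: det(g) = g_{11}·g_{22}·g_{33}
= (1)·(1)·(1)
det(g) = 1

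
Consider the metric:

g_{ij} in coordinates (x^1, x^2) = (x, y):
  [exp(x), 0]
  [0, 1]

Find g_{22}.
With x^1 = x, x^2 = y, g_{22} = g_{yy} is the row-2, column-2 entry of the matrix.
g_{22} = 1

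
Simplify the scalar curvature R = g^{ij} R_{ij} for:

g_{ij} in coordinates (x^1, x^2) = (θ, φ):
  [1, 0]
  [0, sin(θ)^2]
Non-zero Christoffel symbols (Γ^k_{ij} = Γ^k_{ji}):
Γ^θ_{φ φ} = -sin(2*θ)/2
Γ^φ_{θ φ} = 1/tan(θ)
Ricci tensor (R_{ij} = R^k_{ikj}): R_{θθ} = 1, R_{θφ} = 0, R_{φφ} = sin(θ)^2
Inverse metric: g^{θθ} = 1, g^{φφ} = 1/sin(θ)^2
R = g^{ij} R_{ij} = (1)(1) + (1/sin(θ)^2)(sin(θ)^2) = 2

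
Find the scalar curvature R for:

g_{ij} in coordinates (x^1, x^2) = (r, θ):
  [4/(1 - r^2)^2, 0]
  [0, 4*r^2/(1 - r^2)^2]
Non-zero Christoffel symbols (Γ^k_{ij} = Γ^k_{ji}):
Γ^r_{r r} = 2*r/(1 - r^2)
Γ^r_{θ θ} = (r^3 + r)/(r^2 - 1)
Γ^θ_{r θ} = (-r^2 - 1)/(r^3 - r)
Ricci tensor (R_{ij} = R^k_{ikj}): R_{rr} = -4/(r^2 - 1)^2, R_{rθ} = 0, R_{θθ} = -4*r^2/(r^2 - 1)^2
Inverse metric: g^{rr} = (1 - r^2)^2/4, g^{θθ} = (1 - r^2)^2/(4*r^2)
R = g^{ij} R_{ij} = ((1 - r^2)^2/4)(-4/(r^2 - 1)^2) + ((1 - r^2)^2/(4*r^2))(-4*r^2/(r^2 - 1)^2) = -2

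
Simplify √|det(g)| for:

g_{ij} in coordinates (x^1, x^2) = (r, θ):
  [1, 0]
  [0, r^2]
det(g) = r^2
√|det(g)| = r
Volume element: dV = r dr dθ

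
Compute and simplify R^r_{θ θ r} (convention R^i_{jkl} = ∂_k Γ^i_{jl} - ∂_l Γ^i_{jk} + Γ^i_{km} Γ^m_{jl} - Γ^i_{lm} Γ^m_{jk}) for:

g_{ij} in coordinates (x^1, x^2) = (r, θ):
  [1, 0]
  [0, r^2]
Non-zero Christoffel symbols (Γ^k_{ij} = Γ^k_{ji}):
Γ^r_{θ θ} = -r
Γ^θ_{r θ} = 1/r
R^r_{θ θ r} = ∂_θ Γ^r_{θ r} - ∂_r Γ^r_{θ θ} + Γ^r_{θ m} Γ^m_{θ r} - Γ^r_{r m} Γ^m_{θ θ}
  = (0) - (-1) + (-1) - (0) = 0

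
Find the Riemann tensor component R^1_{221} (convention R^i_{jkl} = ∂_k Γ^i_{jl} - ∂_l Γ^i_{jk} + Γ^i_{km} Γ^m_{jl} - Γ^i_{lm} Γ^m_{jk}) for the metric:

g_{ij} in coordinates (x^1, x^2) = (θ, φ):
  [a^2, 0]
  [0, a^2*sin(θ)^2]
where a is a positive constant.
Non-zero Christoffel symbols (Γ^k_{ij} = Γ^k_{ji}):
Γ^θ_{φ φ} = -sin(2*θ)/2
Γ^φ_{θ φ} = 1/tan(θ)
R^θ_{φ φ θ} = ∂_φ Γ^θ_{φ θ} - ∂_θ Γ^θ_{φ φ} + Γ^θ_{φ m} Γ^m_{φ θ} - Γ^θ_{θ m} Γ^m_{φ φ}
  = (0) - (-cos(2*θ)) + (-cos(θ)^2) - (0) = -sin(θ)^2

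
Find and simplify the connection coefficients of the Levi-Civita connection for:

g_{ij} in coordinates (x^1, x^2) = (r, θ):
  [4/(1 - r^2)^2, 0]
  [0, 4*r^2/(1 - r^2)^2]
Using Γ^k_{ij} = (1/2) g^{km} (∂_i g_{mj} + ∂_j g_{mi} - ∂_m g_{ij}); the metric is diagonal, so only the m = k term contributes.
Non-zero symbols (using the symmetry Γ^k_{ij} = Γ^k_{ji}):
Γ^r_{r r} = (1/2) g^{rr} (∂_r g_{rr} + ∂_r g_{rr} - ∂_r g_{rr}) = (1/2)((1 - r^2)^2/4)((16*r/(1 - r^2)^3) + (16*r/(1 - r^2)^3) - (16*r/(1 - r^2)^3)) = 2*r/(1 - r^2)
Γ^r_{θ θ} = (1/2) g^{rr} (∂_θ g_{rθ} + ∂_θ g_{rθ} - ∂_r g_{θθ}) = (1/2)((1 - r^2)^2/4)((0) + (0) - (-8*(r^3 + r)/(r^2 - 1)^3)) = (r^3 + r)/(r^2 - 1)
Γ^θ_{r θ} = (1/2) g^{θθ} (∂_r g_{θθ} + ∂_θ g_{θr} - ∂_θ g_{rθ}) = (1/2)((1 - r^2)^2/(4*r^2))((-8*(r^3 + r)/(r^2 - 1)^3) + (0) - (0)) = (-r^2 - 1)/(r^3 - r)
All other Christoffel symbols are zero.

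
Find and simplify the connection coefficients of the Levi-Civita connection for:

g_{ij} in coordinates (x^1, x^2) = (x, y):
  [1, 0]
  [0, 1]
Using Γ^k_{ij} = (1/2) g^{km} (∂_i g_{mj} + ∂_j g_{mi} - ∂_m g_{ij}); the metric is diagonal, so only the m = k term contributes.
Every metric component is constant, so all ∂_m g_{ij} = 0 and every Christoffel symbol vanishes.
All Christoffel symbols are zero.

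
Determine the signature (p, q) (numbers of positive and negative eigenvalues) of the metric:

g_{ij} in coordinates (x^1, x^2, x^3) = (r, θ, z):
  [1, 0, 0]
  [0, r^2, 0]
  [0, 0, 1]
The metric is diagonal, so its eigenvalues are the diagonal entries: 1, r^2, 1 (at a generic point, where coordinate-dependent entries are positive).
3 positive, 0 negative.
(3, 0) - Riemannian (positive definite)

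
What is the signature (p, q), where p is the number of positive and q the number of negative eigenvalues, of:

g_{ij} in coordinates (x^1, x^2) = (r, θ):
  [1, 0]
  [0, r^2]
The metric is diagonal, so its eigenvalues are the diagonal entries: 1, r^2 (at a generic point, where coordinate-dependent entries are positive).
2 positive, 0 negative.
(2, 0) - Riemannian (positive definite)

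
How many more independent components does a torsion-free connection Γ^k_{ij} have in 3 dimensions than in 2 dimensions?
Independent components in n dimensions: n × n(n+1)/2 = n^2(n+1)/2.
3D: 3 × 6 = 18
2D: 2 × 3 = 6
Difference = 18 - 6 = 12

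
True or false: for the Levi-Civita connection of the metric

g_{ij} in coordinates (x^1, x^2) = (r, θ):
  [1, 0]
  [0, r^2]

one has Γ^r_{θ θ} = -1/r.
Γ^r_{θ θ} = (1/2) g^{rr} (∂_θ g_{rθ} + ∂_θ g_{rθ} - ∂_r g_{θθ}) = (1/2)(1)((0) + (0) - (2*r)) = -r
This differs from the proposed value -1/r.
False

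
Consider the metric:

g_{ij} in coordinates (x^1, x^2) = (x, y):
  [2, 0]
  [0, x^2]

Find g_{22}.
With x^1 = x, x^2 = y, g_{22} = g_{yy} is the row-2, column-2 entry of the matrix.
g_{22} = x^2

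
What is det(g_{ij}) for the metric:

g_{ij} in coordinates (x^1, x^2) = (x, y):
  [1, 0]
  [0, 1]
For a 2×2 metric: det(g) = g_{11}·g_{22} - g_{12}·g_{21}
= (1)·(1) - (0)·(0)
= 1 - 0
det(g) = 1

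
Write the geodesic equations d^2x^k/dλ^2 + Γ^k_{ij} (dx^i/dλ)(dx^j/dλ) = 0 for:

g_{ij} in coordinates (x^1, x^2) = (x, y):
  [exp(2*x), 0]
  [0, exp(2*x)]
Geodesic equation: d^2x^k/dλ^2 + Γ^k_{ij} (dx^i/dλ)(dx^j/dλ) = 0.
Non-zero Christoffel symbols:
Γ^x_{x x} = 1
Γ^x_{y y} = -1
Γ^y_{x y} = 1
Substituting (the symmetric pair Γ^k_{ij}, Γ^k_{ji} combines into a factor 2):
d^2x/dλ^2 + (dx/dλ)^2 - (dy/dλ)^2 = 0
d^2y/dλ^2 + 2 (dx/dλ)(dy/dλ) = 0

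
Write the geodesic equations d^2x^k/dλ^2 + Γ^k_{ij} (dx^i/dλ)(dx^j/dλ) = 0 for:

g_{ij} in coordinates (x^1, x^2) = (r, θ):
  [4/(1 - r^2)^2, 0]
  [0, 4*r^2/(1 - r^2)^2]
Geodesic equation: d^2x^k/dλ^2 + Γ^k_{ij} (dx^i/dλ)(dx^j/dλ) = 0.
Non-zero Christoffel symbols:
Γ^r_{r r} = 2*r/(1 - r^2)
Γ^r_{θ θ} = (r^3 + r)/(r^2 - 1)
Γ^θ_{r θ} = (-r^2 - 1)/(r^3 - r)
Substituting (the symmetric pair Γ^k_{ij}, Γ^k_{ji} combines into a factor 2):
d^2r/dλ^2 + (2*r/(1 - r^2)) (dr/dλ)^2 + ((r^3 + r)/(r^2 - 1)) (dθ/dλ)^2 = 0
d^2θ/dλ^2 + ((-2*r^2 - 2)/(r^3 - r)) (dr/dλ)(dθ/dλ) = 0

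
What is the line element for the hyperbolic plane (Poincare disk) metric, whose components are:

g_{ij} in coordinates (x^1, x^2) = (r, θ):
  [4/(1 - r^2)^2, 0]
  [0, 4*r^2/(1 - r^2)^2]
ds^2 = g_{ij} dx^i dx^j; only the non-zero components contribute.
ds^2 = (4/(1 - r^2)^2) dr^2 + (4*r^2/(1 - r^2)^2) dθ^2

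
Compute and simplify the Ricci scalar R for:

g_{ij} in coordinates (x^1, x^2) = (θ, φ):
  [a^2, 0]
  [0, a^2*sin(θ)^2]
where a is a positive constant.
Non-zero Christoffel symbols (Γ^k_{ij} = Γ^k_{ji}):
Γ^θ_{φ φ} = -sin(2*θ)/2
Γ^φ_{θ φ} = 1/tan(θ)
Ricci tensor (R_{ij} = R^k_{ikj}): R_{θθ} = 1, R_{θφ} = 0, R_{φφ} = sin(θ)^2
Inverse metric: g^{θθ} = 1/a^2, g^{φφ} = 1/(a^2*sin(θ)^2)
R = g^{ij} R_{ij} = (1/a^2)(1) + (1/(a^2*sin(θ)^2))(sin(θ)^2) = 2/a^2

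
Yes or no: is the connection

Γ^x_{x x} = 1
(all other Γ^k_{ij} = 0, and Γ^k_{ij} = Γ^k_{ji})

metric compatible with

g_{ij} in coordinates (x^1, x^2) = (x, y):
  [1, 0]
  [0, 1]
Using ∇_k g_{ij} = ∂_k g_{ij} - Γ^m_{ki} g_{mj} - Γ^m_{kj} g_{im}:
∇_x g_{xx} = (0) - (1) - (1) = -2 ≠ 0
So the connection is not metric compatible (it is not the Levi-Civita connection).
No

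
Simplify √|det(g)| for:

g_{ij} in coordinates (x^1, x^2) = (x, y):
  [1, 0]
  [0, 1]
det(g) = 1
√|det(g)| = 1
Volume element: dV = 1 dx dy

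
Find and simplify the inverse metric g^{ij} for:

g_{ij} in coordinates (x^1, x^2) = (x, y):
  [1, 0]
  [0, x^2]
The metric is diagonal, so g^{ij} is diagonal with entries 1/g_{ii}: diag(1, 1/(x^2)).
g^{ij}:
  [1, 0]
  [0, 1/x^2]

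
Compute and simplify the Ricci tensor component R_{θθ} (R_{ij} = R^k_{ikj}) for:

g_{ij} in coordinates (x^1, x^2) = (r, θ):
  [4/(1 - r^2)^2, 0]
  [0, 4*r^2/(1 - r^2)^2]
Non-zero Christoffel symbols (Γ^k_{ij} = Γ^k_{ji}):
Γ^r_{r r} = 2*r/(1 - r^2)
Γ^r_{θ θ} = (r^3 + r)/(r^2 - 1)
Γ^θ_{r θ} = (-r^2 - 1)/(r^3 - r)
R^r_{θ r θ} = ∂_r Γ^r_{θ θ} - ∂_θ Γ^r_{θ r} + Γ^r_{r m} Γ^m_{θ θ} - Γ^r_{θ m} Γ^m_{θ r}
  = ((r^4 - 4*r^2 - 1)/(r^2 - 1)^2) - (0) + (-2*r^2*(r^2 + 1)/(r^2 - 1)^2) - (-(r^2 + 1)^2/(r^2 - 1)^2) = -4*r^2/(r^2 - 1)^2
R^θ_{θ θ θ} = 0 (a repeated index in an antisymmetric pair)
R_{θθ} = R^r_{θ r θ} + R^θ_{θ θ θ} = (-4*r^2/(r^2 - 1)^2) + (0) = -4*r^2/(r^2 - 1)^2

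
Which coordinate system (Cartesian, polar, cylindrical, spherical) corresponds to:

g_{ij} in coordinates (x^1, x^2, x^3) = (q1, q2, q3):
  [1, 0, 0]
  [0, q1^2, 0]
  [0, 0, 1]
The line element ds^2 = dq1^2 + q1^2 dq2^2 + dq3^2 is dr^2 + r^2 dθ^2 + dz^2 with q1 = r, q2 = θ, q3 = z.
cylindrical coordinates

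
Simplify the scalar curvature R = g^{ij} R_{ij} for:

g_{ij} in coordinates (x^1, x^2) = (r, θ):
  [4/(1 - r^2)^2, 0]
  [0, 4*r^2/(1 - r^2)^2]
Non-zero Christoffel symbols (Γ^k_{ij} = Γ^k_{ji}):
Γ^r_{r r} = 2*r/(1 - r^2)
Γ^r_{θ θ} = (r^3 + r)/(r^2 - 1)
Γ^θ_{r θ} = (-r^2 - 1)/(r^3 - r)
Ricci tensor (R_{ij} = R^k_{ikj}): R_{rr} = -4/(r^2 - 1)^2, R_{rθ} = 0, R_{θθ} = -4*r^2/(r^2 - 1)^2
Inverse metric: g^{rr} = (1 - r^2)^2/4, g^{θθ} = (1 - r^2)^2/(4*r^2)
R = g^{ij} R_{ij} = ((1 - r^2)^2/4)(-4/(r^2 - 1)^2) + ((1 - r^2)^2/(4*r^2))(-4*r^2/(r^2 - 1)^2) = -2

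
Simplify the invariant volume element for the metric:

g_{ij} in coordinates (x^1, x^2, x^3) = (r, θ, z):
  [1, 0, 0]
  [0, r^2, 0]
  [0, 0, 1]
det(g) = r^2
√|det(g)| = r
Volume element: dV = r dr dθ dz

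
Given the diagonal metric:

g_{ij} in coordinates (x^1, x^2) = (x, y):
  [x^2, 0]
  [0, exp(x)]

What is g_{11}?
With x^1 = x, x^2 = y, g_{11} = g_{xx} is the row-1, column-1 entry of the matrix.
g_{11} = x^2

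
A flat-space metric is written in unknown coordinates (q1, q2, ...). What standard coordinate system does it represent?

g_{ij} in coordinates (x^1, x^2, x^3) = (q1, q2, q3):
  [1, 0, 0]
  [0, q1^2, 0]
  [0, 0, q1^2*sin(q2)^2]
The line element ds^2 = dq1^2 + q1^2 dq2^2 + q1^2 sin(q2)^2 dq3^2 is dr^2 + r^2 dθ^2 + r^2 sin(θ)^2 dφ^2 with q1 = r, q2 = θ, q3 = φ.
spherical coordinates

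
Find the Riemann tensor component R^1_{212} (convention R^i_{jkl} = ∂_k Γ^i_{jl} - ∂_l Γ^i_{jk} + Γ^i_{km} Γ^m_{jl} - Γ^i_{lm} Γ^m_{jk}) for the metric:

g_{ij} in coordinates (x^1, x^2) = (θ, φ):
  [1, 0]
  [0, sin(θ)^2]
Non-zero Christoffel symbols (Γ^k_{ij} = Γ^k_{ji}):
Γ^θ_{φ φ} = -sin(2*θ)/2
Γ^φ_{θ φ} = 1/tan(θ)
R^θ_{φ θ φ} = ∂_θ Γ^θ_{φ φ} - ∂_φ Γ^θ_{φ θ} + Γ^θ_{θ m} Γ^m_{φ φ} - Γ^θ_{φ m} Γ^m_{φ θ}
  = (-cos(2*θ)) - (0) + (0) - (-cos(θ)^2) = sin(θ)^2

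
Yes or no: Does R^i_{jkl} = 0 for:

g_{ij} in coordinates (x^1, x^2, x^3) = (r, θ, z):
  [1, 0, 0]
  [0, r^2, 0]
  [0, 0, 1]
Non-zero Christoffel symbols:
Γ^r_{θ θ} = -r
Γ^θ_{r θ} = 1/r
Ricci tensor: R_{rr} = 0, R_{rθ} = 0, R_{rz} = 0, R_{θθ} = 0, R_{θz} = 0, R_{zz} = 0
All R_{ij} vanish; in 3 dimensions the Riemann tensor is fully determined by the Ricci tensor, so R^i_{jkl} = 0: the metric is flat (curvilinear coordinates on flat space).
Yes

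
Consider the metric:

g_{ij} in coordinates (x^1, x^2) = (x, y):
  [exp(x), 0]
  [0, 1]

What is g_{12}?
With x^1 = x, x^2 = y, g_{12} = g_{xy} is the row-1, column-2 entry of the matrix.
g_{12} = 0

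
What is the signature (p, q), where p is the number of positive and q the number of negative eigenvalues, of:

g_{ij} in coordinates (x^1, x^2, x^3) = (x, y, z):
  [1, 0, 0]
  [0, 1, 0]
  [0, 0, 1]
The metric is diagonal, so its eigenvalues are the diagonal entries: 1, 1, 1 (at a generic point, where coordinate-dependent entries are positive).
3 positive, 0 negative.
(3, 0) - Riemannian (positive definite)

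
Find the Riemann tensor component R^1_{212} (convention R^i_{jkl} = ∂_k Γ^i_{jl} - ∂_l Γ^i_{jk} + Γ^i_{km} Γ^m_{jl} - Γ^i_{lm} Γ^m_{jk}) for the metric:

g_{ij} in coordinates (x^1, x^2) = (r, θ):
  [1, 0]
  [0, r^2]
Non-zero Christoffel symbols (Γ^k_{ij} = Γ^k_{ji}):
Γ^r_{θ θ} = -r
Γ^θ_{r θ} = 1/r
R^r_{θ r θ} = ∂_r Γ^r_{θ θ} - ∂_θ Γ^r_{θ r} + Γ^r_{r m} Γ^m_{θ θ} - Γ^r_{θ m} Γ^m_{θ r}
  = (-1) - (0) + (0) - (-1) = 0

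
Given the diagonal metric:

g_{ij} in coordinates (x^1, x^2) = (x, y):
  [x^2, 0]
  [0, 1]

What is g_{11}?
With x^1 = x, x^2 = y, g_{11} = g_{xx} is the row-1, column-1 entry of the matrix.
g_{11} = x^2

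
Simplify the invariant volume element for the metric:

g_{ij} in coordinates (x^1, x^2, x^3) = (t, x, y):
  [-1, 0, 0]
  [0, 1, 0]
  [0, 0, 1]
det(g) = -1
√|det(g)| = 1
Volume element: dV = 1 dt dx dy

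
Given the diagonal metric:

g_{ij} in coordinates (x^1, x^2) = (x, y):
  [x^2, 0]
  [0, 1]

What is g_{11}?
With x^1 = x, x^2 = y, g_{11} = g_{xx} is the row-1, column-1 entry of the matrix.
g_{11} = x^2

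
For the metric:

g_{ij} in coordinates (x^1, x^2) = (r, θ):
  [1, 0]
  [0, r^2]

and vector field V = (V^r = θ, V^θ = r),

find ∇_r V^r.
Non-zero Christoffel symbols:
Γ^r_{θ θ} = -r
Γ^θ_{r θ} = 1/r
∇_r V^r = ∂_r V^r + Γ^r_{r j} V^j
  = (0) + (0)(θ) + (0)(r)
  = 0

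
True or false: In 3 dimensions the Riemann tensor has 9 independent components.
n^2(n^2-1)/12 = 9·8/12 = 6 independent components for n = 3.
False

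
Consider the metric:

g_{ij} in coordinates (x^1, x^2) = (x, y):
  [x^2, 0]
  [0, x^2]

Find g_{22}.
With x^1 = x, x^2 = y, g_{22} = g_{yy} is the row-2, column-2 entry of the matrix.
g_{22} = x^2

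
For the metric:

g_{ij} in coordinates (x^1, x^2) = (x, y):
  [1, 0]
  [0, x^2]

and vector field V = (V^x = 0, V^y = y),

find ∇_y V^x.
Non-zero Christoffel symbols:
Γ^x_{y y} = -x
Γ^y_{x y} = 1/x
∇_y V^x = ∂_y V^x + Γ^x_{y j} V^j
  = (0) + (0)(0) + (-x)(y)
  = -x*y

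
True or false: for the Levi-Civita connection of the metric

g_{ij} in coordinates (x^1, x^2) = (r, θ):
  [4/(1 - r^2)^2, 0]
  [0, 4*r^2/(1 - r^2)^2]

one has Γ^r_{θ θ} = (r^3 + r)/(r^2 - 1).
Γ^r_{θ θ} = (1/2) g^{rr} (∂_θ g_{rθ} + ∂_θ g_{rθ} - ∂_r g_{θθ}) = (1/2)((1 - r^2)^2/4)((0) + (0) - (-8*(r^3 + r)/(r^2 - 1)^3)) = (r^3 + r)/(r^2 - 1)
This equals the proposed value (r^3 + r)/(r^2 - 1).
True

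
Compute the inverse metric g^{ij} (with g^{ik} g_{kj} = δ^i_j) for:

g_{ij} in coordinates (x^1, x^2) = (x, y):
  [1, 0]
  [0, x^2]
The metric is diagonal, so g^{ij} is diagonal with entries 1/g_{ii}: diag(1, 1/(x^2)).
g^{ij}:
  [1, 0]
  [0, 1/x^2]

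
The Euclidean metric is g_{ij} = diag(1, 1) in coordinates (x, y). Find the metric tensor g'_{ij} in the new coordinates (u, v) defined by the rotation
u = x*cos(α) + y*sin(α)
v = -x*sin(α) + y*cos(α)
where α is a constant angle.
Invert the transformation: x = u*cos(α) - v*sin(α), y = u*sin(α) + v*cos(α)
g'_{ij} = (∂x^k/∂x'^i)(∂x^l/∂x'^j) g_{kl}; with g_{kl} = δ_{kl} this is Σ_k (∂x^k/∂x'^i)(∂x^k/∂x'^j).
Jacobian: ∂x/∂u = cos(α), ∂x/∂v = -sin(α), ∂y/∂u = sin(α), ∂y/∂v = cos(α)
g'_{uu} = (cos(α))(cos(α)) + (sin(α))(sin(α)) = 1
g'_{uv} = (cos(α))(-sin(α)) + (sin(α))(cos(α)) = 0
g'_{vv} = (-sin(α))(-sin(α)) + (cos(α))(cos(α)) = 1
g'_{ij} = diag(1, 1)
The Euclidean metric is invariant under rotations.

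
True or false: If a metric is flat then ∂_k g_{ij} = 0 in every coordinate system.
Flatness means R^i_{jkl} = 0; the components can still vary, e.g. the flat plane in polar coordinates has g_{θθ} = r^2.
False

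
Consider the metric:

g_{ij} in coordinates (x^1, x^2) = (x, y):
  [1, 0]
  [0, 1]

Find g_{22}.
With x^1 = x, x^2 = y, g_{22} = g_{yy} is the row-2, column-2 entry of the matrix.
g_{22} = 1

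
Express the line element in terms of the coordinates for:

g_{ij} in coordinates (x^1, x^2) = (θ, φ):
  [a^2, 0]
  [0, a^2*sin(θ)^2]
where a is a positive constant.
ds^2 = g_{ij} dx^i dx^j; only the non-zero components contribute.
ds^2 = a^2 dθ^2 + a^2*sin(θ)^2 dφ^2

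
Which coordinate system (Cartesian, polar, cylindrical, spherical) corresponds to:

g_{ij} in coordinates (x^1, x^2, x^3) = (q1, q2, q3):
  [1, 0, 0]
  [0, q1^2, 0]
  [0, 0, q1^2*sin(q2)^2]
The line element ds^2 = dq1^2 + q1^2 dq2^2 + q1^2 sin(q2)^2 dq3^2 is dr^2 + r^2 dθ^2 + r^2 sin(θ)^2 dφ^2 with q1 = r, q2 = θ, q3 = φ.
spherical coordinates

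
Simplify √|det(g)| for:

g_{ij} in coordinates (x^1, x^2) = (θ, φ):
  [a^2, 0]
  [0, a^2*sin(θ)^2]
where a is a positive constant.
det(g) = a^4*sin(θ)^2
√|det(g)| = a^2*sin(θ) (taking 0 < θ < π so that |sin(θ)| = sin(θ))
Volume element: dV = a^2*sin(θ) dθ dφ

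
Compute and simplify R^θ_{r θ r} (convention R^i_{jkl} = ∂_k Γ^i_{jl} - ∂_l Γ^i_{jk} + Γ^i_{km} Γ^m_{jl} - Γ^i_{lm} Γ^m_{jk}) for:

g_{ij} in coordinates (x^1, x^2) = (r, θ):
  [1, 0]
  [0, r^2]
Non-zero Christoffel symbols (Γ^k_{ij} = Γ^k_{ji}):
Γ^r_{θ θ} = -r
Γ^θ_{r θ} = 1/r
R^θ_{r θ r} = ∂_θ Γ^θ_{r r} - ∂_r Γ^θ_{r θ} + Γ^θ_{θ m} Γ^m_{r r} - Γ^θ_{r m} Γ^m_{r θ}
  = (0) - (-1/r^2) + (0) - (1/r^2) = 0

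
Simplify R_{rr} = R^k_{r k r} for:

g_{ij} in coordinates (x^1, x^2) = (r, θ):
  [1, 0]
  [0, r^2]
Non-zero Christoffel symbols (Γ^k_{ij} = Γ^k_{ji}):
Γ^r_{θ θ} = -r
Γ^θ_{r θ} = 1/r
R^r_{r r r} = 0 (a repeated index in an antisymmetric pair)
R^θ_{r θ r} = ∂_θ Γ^θ_{r r} - ∂_r Γ^θ_{r θ} + Γ^θ_{θ m} Γ^m_{r r} - Γ^θ_{r m} Γ^m_{r θ}
  = (0) - (-1/r^2) + (0) - (1/r^2) = 0
R_{rr} = R^r_{r r r} + R^θ_{r θ r} = (0) + (0) = 0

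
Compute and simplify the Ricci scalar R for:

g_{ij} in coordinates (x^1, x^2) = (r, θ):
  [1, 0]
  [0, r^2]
Non-zero Christoffel symbols (Γ^k_{ij} = Γ^k_{ji}):
Γ^r_{θ θ} = -r
Γ^θ_{r θ} = 1/r
Ricci tensor (R_{ij} = R^k_{ikj}): R_{rr} = 0, R_{rθ} = 0, R_{θθ} = 0
Inverse metric: g^{rr} = 1, g^{θθ} = 1/r^2
R = g^{ij} R_{ij} = (1)(0) + (1/r^2)(0) = 0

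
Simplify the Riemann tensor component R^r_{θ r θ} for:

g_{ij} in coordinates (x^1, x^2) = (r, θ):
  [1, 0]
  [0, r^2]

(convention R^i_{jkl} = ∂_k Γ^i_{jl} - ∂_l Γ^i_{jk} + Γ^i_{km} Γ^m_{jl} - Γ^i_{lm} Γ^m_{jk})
Non-zero Christoffel symbols (Γ^k_{ij} = Γ^k_{ji}):
Γ^r_{θ θ} = -r
Γ^θ_{r θ} = 1/r
R^r_{θ r θ} = ∂_r Γ^r_{θ θ} - ∂_θ Γ^r_{θ r} + Γ^r_{r m} Γ^m_{θ θ} - Γ^r_{θ m} Γ^m_{θ r}
  = (-1) - (0) + (0) - (-1) = 0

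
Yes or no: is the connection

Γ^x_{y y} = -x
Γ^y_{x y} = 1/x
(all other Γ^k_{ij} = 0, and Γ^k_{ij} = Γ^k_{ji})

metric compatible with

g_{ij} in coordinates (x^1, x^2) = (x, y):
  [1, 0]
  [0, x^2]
Using ∇_k g_{ij} = ∂_k g_{ij} - Γ^m_{ki} g_{mj} - Γ^m_{kj} g_{im}:
e.g. ∇_x g_{yy} = (2*x) - (x) - (x) = 0
Every component ∇_k g_{ij} vanishes: the connection is metric compatible.
Yes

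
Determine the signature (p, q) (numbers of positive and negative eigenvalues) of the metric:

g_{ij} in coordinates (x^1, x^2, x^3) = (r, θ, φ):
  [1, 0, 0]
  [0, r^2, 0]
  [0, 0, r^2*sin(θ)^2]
The metric is diagonal, so its eigenvalues are the diagonal entries: 1, r^2, r^2*sin(θ)^2 (at a generic point, where coordinate-dependent entries are positive).
3 positive, 0 negative.
(3, 0) - Riemannian (positive definite)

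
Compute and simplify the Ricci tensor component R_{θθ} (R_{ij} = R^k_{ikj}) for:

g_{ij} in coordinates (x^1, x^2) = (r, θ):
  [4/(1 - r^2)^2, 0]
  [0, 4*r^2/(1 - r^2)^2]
Non-zero Christoffel symbols (Γ^k_{ij} = Γ^k_{ji}):
Γ^r_{r r} = 2*r/(1 - r^2)
Γ^r_{θ θ} = (r^3 + r)/(r^2 - 1)
Γ^θ_{r θ} = (-r^2 - 1)/(r^3 - r)
R^r_{θ r θ} = ∂_r Γ^r_{θ θ} - ∂_θ Γ^r_{θ r} + Γ^r_{r m} Γ^m_{θ θ} - Γ^r_{θ m} Γ^m_{θ r}
  = ((r^4 - 4*r^2 - 1)/(r^2 - 1)^2) - (0) + (-2*r^2*(r^2 + 1)/(r^2 - 1)^2) - (-(r^2 + 1)^2/(r^2 - 1)^2) = -4*r^2/(r^2 - 1)^2
R^θ_{θ θ θ} = 0 (a repeated index in an antisymmetric pair)
R_{θθ} = R^r_{θ r θ} + R^θ_{θ θ θ} = (-4*r^2/(r^2 - 1)^2) + (0) = -4*r^2/(r^2 - 1)^2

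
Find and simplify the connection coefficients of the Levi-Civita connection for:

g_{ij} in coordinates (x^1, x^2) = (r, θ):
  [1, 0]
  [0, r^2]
Using Γ^k_{ij} = (1/2) g^{km} (∂_i g_{mj} + ∂_j g_{mi} - ∂_m g_{ij}); the metric is diagonal, so only the m = k term contributes.
Non-zero symbols (using the symmetry Γ^k_{ij} = Γ^k_{ji}):
Γ^r_{θ θ} = (1/2) g^{rr} (∂_θ g_{rθ} + ∂_θ g_{rθ} - ∂_r g_{θθ}) = (1/2)(1)((0) + (0) - (2*r)) = -r
Γ^θ_{r θ} = (1/2) g^{θθ} (∂_r g_{θθ} + ∂_θ g_{θr} - ∂_θ g_{rθ}) = (1/2)(1/r^2)((2*r) + (0) - (0)) = 1/r
All other Christoffel symbols are zero.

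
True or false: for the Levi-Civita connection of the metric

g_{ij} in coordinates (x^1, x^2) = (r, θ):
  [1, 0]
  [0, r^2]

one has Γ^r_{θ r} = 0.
Γ^r_{θ r} = (1/2) g^{rr} (∂_θ g_{rr} + ∂_r g_{rθ} - ∂_r g_{θr}) = (1/2)(1)((0) + (0) - (0)) = 0
This equals the proposed value 0.
True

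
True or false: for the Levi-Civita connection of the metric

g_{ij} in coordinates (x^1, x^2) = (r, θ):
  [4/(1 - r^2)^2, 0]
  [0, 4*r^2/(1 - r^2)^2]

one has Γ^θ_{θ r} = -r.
Γ^θ_{θ r} = (1/2) g^{θθ} (∂_θ g_{θr} + ∂_r g_{θθ} - ∂_θ g_{θr}) = (1/2)((1 - r^2)^2/(4*r^2))((0) + (-8*(r^3 + r)/(r^2 - 1)^3) - (0)) = (-r^2 - 1)/(r^3 - r)
This differs from the proposed value -r.
False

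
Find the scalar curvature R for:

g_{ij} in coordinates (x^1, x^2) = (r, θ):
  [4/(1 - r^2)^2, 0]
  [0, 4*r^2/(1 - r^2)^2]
Non-zero Christoffel symbols (Γ^k_{ij} = Γ^k_{ji}):
Γ^r_{r r} = 2*r/(1 - r^2)
Γ^r_{θ θ} = (r^3 + r)/(r^2 - 1)
Γ^θ_{r θ} = (-r^2 - 1)/(r^3 - r)
Ricci tensor (R_{ij} = R^k_{ikj}): R_{rr} = -4/(r^2 - 1)^2, R_{rθ} = 0, R_{θθ} = -4*r^2/(r^2 - 1)^2
Inverse metric: g^{rr} = (1 - r^2)^2/4, g^{θθ} = (1 - r^2)^2/(4*r^2)
R = g^{ij} R_{ij} = ((1 - r^2)^2/4)(-4/(r^2 - 1)^2) + ((1 - r^2)^2/(4*r^2))(-4*r^2/(r^2 - 1)^2) = -2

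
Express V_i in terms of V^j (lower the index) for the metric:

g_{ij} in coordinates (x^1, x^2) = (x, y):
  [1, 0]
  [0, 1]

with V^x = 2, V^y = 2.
V_i = g_{ij} V^j:
V_x = (1)(2) + (0)(2) = 2
V_y = (0)(2) + (1)(2) = 2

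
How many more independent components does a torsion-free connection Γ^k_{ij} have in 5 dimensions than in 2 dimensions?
Independent components in n dimensions: n × n(n+1)/2 = n^2(n+1)/2.
5D: 5 × 15 = 75
2D: 2 × 3 = 6
Difference = 75 - 6 = 69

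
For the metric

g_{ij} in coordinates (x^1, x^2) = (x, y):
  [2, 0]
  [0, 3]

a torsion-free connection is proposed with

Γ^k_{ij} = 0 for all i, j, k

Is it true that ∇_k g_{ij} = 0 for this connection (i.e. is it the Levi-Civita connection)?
Using ∇_k g_{ij} = ∂_k g_{ij} - Γ^m_{ki} g_{mj} - Γ^m_{kj} g_{im}:
e.g. ∇_y g_{xy} = (0) - (0) - (0) = 0
Every component ∇_k g_{ij} vanishes: the connection is metric compatible.
Yes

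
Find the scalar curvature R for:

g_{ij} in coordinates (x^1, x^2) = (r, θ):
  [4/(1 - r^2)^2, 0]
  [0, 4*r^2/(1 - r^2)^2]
Non-zero Christoffel symbols (Γ^k_{ij} = Γ^k_{ji}):
Γ^r_{r r} = 2*r/(1 - r^2)
Γ^r_{θ θ} = (r^3 + r)/(r^2 - 1)
Γ^θ_{r θ} = (-r^2 - 1)/(r^3 - r)
Ricci tensor (R_{ij} = R^k_{ikj}): R_{rr} = -4/(r^2 - 1)^2, R_{rθ} = 0, R_{θθ} = -4*r^2/(r^2 - 1)^2
Inverse metric: g^{rr} = (1 - r^2)^2/4, g^{θθ} = (1 - r^2)^2/(4*r^2)
R = g^{ij} R_{ij} = ((1 - r^2)^2/4)(-4/(r^2 - 1)^2) + ((1 - r^2)^2/(4*r^2))(-4*r^2/(r^2 - 1)^2) = -2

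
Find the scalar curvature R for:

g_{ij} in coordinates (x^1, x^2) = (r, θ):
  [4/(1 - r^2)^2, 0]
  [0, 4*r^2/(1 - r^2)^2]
Non-zero Christoffel symbols (Γ^k_{ij} = Γ^k_{ji}):
Γ^r_{r r} = 2*r/(1 - r^2)
Γ^r_{θ θ} = (r^3 + r)/(r^2 - 1)
Γ^θ_{r θ} = (-r^2 - 1)/(r^3 - r)
Ricci tensor (R_{ij} = R^k_{ikj}): R_{rr} = -4/(r^2 - 1)^2, R_{rθ} = 0, R_{θθ} = -4*r^2/(r^2 - 1)^2
Inverse metric: g^{rr} = (1 - r^2)^2/4, g^{θθ} = (1 - r^2)^2/(4*r^2)
R = g^{ij} R_{ij} = ((1 - r^2)^2/4)(-4/(r^2 - 1)^2) + ((1 - r^2)^2/(4*r^2))(-4*r^2/(r^2 - 1)^2) = -2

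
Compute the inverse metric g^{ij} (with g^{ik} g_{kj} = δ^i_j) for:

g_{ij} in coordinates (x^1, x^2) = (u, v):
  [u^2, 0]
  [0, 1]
The metric is diagonal, so g^{ij} is diagonal with entries 1/g_{ii}: diag(1/(u^2), 1).
g^{ij}:
  [1/u^2, 0]
  [0, 1]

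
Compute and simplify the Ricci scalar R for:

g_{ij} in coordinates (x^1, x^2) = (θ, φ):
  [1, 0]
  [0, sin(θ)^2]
Non-zero Christoffel symbols (Γ^k_{ij} = Γ^k_{ji}):
Γ^θ_{φ φ} = -sin(2*θ)/2
Γ^φ_{θ φ} = 1/tan(θ)
Ricci tensor (R_{ij} = R^k_{ikj}): R_{θθ} = 1, R_{θφ} = 0, R_{φφ} = sin(θ)^2
Inverse metric: g^{θθ} = 1, g^{φφ} = 1/sin(θ)^2
R = g^{ij} R_{ij} = (1)(1) + (1/sin(θ)^2)(sin(θ)^2) = 2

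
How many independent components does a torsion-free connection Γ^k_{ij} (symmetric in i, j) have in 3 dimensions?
Γ^k_{ij} has n choices for the upper index and n(n+1)/2 independent symmetric lower index pairs.
Total = 3 × 3×4/2 = 3 × 6 = 18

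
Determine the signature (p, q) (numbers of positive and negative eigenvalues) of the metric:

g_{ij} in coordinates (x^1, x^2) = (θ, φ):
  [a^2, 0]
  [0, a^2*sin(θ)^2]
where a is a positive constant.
The metric is diagonal, so its eigenvalues are the diagonal entries: a^2, a^2*sin(θ)^2 (at a generic point, where coordinate-dependent entries are positive).
2 positive, 0 negative.
(2, 0) - Riemannian (positive definite)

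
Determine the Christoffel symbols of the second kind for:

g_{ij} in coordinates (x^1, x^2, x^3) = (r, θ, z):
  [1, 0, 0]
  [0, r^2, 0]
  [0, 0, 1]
Using Γ^k_{ij} = (1/2) g^{km} (∂_i g_{mj} + ∂_j g_{mi} - ∂_m g_{ij}); the metric is diagonal, so only the m = k term contributes.
Non-zero symbols (using the symmetry Γ^k_{ij} = Γ^k_{ji}):
Γ^r_{θ θ} = (1/2) g^{rr} (∂_θ g_{rθ} + ∂_θ g_{rθ} - ∂_r g_{θθ}) = (1/2)(1)((0) + (0) - (2*r)) = -r
Γ^θ_{r θ} = (1/2) g^{θθ} (∂_r g_{θθ} + ∂_θ g_{θr} - ∂_θ g_{rθ}) = (1/2)(1/r^2)((2*r) + (0) - (0)) = 1/r
All other Christoffel symbols are zero.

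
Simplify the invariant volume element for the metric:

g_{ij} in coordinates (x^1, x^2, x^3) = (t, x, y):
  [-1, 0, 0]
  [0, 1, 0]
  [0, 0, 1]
det(g) = -1
√|det(g)| = 1
Volume element: dV = 1 dt dx dy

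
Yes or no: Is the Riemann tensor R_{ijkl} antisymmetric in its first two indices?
R_{ijkl} = -R_{jikl} (follows from metric compatibility).
Yes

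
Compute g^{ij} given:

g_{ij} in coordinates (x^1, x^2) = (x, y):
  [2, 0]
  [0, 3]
The metric is diagonal, so g^{ij} is diagonal with entries 1/g_{ii}: diag(1/2, 1/3).
g^{ij}:
  [1/2, 0]
  [0, 1/3]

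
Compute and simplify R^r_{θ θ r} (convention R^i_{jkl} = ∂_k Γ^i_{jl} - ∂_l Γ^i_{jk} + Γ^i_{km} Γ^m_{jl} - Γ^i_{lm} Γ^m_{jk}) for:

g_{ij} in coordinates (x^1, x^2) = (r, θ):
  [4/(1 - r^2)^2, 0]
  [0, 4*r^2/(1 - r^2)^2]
Non-zero Christoffel symbols (Γ^k_{ij} = Γ^k_{ji}):
Γ^r_{r r} = 2*r/(1 - r^2)
Γ^r_{θ θ} = (r^3 + r)/(r^2 - 1)
Γ^θ_{r θ} = (-r^2 - 1)/(r^3 - r)
R^r_{θ θ r} = ∂_θ Γ^r_{θ r} - ∂_r Γ^r_{θ θ} + Γ^r_{θ m} Γ^m_{θ r} - Γ^r_{r m} Γ^m_{θ θ}
  = (0) - ((r^4 - 4*r^2 - 1)/(r^2 - 1)^2) + (-(r^2 + 1)^2/(r^2 - 1)^2) - (-2*r^2*(r^2 + 1)/(r^2 - 1)^2) = 4*r^2/(r^2 - 1)^2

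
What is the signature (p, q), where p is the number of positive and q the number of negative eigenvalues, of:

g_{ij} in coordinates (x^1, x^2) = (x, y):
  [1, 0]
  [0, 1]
The metric is diagonal, so its eigenvalues are the diagonal entries: 1, 1 (at a generic point, where coordinate-dependent entries are positive).
2 positive, 0 negative.
(2, 0) - Riemannian (positive definite)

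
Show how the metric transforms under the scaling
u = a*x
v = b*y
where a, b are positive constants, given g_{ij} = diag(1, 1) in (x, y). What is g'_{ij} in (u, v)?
Invert the transformation: x = u/a, y = v/b
g'_{ij} = (∂x^k/∂x'^i)(∂x^l/∂x'^j) g_{kl}; with g_{kl} = δ_{kl} this is Σ_k (∂x^k/∂x'^i)(∂x^k/∂x'^j).
Jacobian: ∂x/∂u = 1/a, ∂x/∂v = 0, ∂y/∂u = 0, ∂y/∂v = 1/b
g'_{uu} = (1/a)(1/a) + (0)(0) = 1/a^2
g'_{uv} = (1/a)(0) + (0)(1/b) = 0
g'_{vv} = (0)(0) + (1/b)(1/b) = 1/b^2
g'_{ij} = diag(1/a^2, 1/b^2)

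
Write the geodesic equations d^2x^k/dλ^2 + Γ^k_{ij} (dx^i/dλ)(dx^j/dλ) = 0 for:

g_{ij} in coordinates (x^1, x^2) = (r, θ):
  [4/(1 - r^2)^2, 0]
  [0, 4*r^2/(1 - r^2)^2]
Geodesic equation: d^2x^k/dλ^2 + Γ^k_{ij} (dx^i/dλ)(dx^j/dλ) = 0.
Non-zero Christoffel symbols:
Γ^r_{r r} = 2*r/(1 - r^2)
Γ^r_{θ θ} = (r^3 + r)/(r^2 - 1)
Γ^θ_{r θ} = (-r^2 - 1)/(r^3 - r)
Substituting (the symmetric pair Γ^k_{ij}, Γ^k_{ji} combines into a factor 2):
d^2r/dλ^2 + (2*r/(1 - r^2)) (dr/dλ)^2 + ((r^3 + r)/(r^2 - 1)) (dθ/dλ)^2 = 0
d^2θ/dλ^2 + ((-2*r^2 - 2)/(r^3 - r)) (dr/dλ)(dθ/dλ) = 0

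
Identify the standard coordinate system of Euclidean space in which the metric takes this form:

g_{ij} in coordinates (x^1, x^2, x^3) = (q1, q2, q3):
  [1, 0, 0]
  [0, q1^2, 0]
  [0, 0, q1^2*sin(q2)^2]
The line element ds^2 = dq1^2 + q1^2 dq2^2 + q1^2 sin(q2)^2 dq3^2 is dr^2 + r^2 dθ^2 + r^2 sin(θ)^2 dφ^2 with q1 = r, q2 = θ, q3 = φ.
spherical coordinates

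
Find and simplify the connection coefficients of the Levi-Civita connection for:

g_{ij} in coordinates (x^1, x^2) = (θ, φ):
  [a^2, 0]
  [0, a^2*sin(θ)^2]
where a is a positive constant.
Using Γ^k_{ij} = (1/2) g^{km} (∂_i g_{mj} + ∂_j g_{mi} - ∂_m g_{ij}); the metric is diagonal, so only the m = k term contributes.
Non-zero symbols (using the symmetry Γ^k_{ij} = Γ^k_{ji}):
Γ^θ_{φ φ} = (1/2) g^{θθ} (∂_φ g_{θφ} + ∂_φ g_{θφ} - ∂_θ g_{φφ}) = (1/2)(1/a^2)((0) + (0) - (a^2*sin(2*θ))) = -sin(2*θ)/2
Γ^φ_{θ φ} = (1/2) g^{φφ} (∂_θ g_{φφ} + ∂_φ g_{φθ} - ∂_φ g_{θφ}) = (1/2)(1/(a^2*sin(θ)^2))((a^2*sin(2*θ)) + (0) - (0)) = 1/tan(θ)
All other Christoffel symbols are zero.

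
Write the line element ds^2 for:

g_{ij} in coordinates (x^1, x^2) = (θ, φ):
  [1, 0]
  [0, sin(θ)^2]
ds^2 = g_{ij} dx^i dx^j; only the non-zero components contribute.
ds^2 = dθ^2 + sin(θ)^2 dφ^2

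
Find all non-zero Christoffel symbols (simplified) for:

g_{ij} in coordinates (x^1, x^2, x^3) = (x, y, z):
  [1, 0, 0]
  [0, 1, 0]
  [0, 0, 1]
Using Γ^k_{ij} = (1/2) g^{km} (∂_i g_{mj} + ∂_j g_{mi} - ∂_m g_{ij}); the metric is diagonal, so only the m = k term contributes.
Every metric component is constant, so all ∂_m g_{ij} = 0 and every Christoffel symbol vanishes.
All Christoffel symbols are zero.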